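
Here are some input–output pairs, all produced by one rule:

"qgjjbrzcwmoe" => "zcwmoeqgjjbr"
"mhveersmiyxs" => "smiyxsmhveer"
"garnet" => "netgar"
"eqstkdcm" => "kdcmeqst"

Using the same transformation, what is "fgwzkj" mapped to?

zkjfgw

Each output is the input with this applied: swap the front and back halves of the string.
So "fgwzkj" becomes "zkjfgw".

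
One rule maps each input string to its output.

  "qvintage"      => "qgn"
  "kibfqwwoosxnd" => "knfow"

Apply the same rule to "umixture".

urx

Rule — take characters alternately from the front and the back (1st, last, 2nd, 2nd-last, ...), then keep one character in every 3, starting at position 1 (positions 1st, 4th, 7th, ...).
For "umixture" the result is "urx".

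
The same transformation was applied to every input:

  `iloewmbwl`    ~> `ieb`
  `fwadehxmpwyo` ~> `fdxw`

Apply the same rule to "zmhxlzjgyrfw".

zxjr

What's happening: keep one character in every 3, starting at position 1 (positions 1st, 4th, 7th, ...).
Doing the same to "zmhxlzjgyrfw": "zxjr".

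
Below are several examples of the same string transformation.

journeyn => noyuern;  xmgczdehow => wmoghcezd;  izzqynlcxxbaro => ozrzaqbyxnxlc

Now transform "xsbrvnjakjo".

Each output is the input with this applied: take characters alternately from the front and the back (1st, last, 2nd, 2nd-last, ...), then delete the first character.
Working it through for "xsbrvnjakjo": intermediate "xosjbkravjn", final "osjbkravjn".

osjbkravjn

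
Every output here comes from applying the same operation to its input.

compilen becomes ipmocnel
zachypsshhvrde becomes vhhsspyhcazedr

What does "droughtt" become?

Each output is the input with this applied: reverse the string, then move the first 3 characters to the end (rotate left by 3).
Starting from "droughtt": after the first operation, "tthguord"; after the second, "guordtth".
(Check on "compilen": → "nelipmoc" → "ipmocnel" ✓)

guordtth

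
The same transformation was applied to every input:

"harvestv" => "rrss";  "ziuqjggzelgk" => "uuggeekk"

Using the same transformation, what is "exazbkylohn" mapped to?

aakkoo

The rule is to keep one character in every 3, starting at position 3 (positions 3rd, 6th, 9th, ...), then double every character.
Starting from "exazbkylohn": after the first operation, "ako"; after the second, "aakkoo".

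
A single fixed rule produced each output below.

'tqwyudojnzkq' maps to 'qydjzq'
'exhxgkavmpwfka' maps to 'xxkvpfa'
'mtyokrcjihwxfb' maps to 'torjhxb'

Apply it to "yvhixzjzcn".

In each case the input is transformed by: keep every other character starting from the second (positions 2nd, 4th, 6th, ...).
For "yvhixzjzcn" the result is "vizzn".

vizzn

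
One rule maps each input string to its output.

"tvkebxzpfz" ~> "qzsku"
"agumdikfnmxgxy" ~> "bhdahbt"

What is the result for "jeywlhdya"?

zrct

Each output is the input with this applied: shift every letter 5 places backward in the alphabet (wrapping around), then keep every other character starting from the second (positions 2nd, 4th, 6th, ...).
Working it through for "jeywlhdya": intermediate "eztrgcytv", final "zrct".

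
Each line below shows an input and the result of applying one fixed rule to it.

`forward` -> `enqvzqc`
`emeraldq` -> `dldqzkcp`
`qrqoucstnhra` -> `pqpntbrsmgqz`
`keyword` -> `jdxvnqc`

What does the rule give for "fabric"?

The rule is to shift every letter 1 place backward in the alphabet (wrapping around).
Doing the same to "fabric": "ezaqhb".

ezaqhb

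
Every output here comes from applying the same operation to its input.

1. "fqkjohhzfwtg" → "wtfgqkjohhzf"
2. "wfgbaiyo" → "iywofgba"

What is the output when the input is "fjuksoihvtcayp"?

ayfpjuksoihvtc

Looking at the pairs, the operation is to swap the first and last characters, then move the last 3 characters to the front (rotate right by 3).
On "fjuksoihvtcayp": the first step gives "pjuksoihvtcayf", and the second then gives "ayfpjuksoihvtc".
(Check on "fqkjohhzfwtg": → "gqkjohhzfwtf" → "wtfgqkjohhzf" ✓)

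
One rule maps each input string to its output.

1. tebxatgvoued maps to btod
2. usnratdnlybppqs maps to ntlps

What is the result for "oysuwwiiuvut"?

Rule — keep one character in every 3, starting at position 3 (positions 3rd, 6th, 9th, ...).
On "oysuwwiiuvut" that produces "swut".

swut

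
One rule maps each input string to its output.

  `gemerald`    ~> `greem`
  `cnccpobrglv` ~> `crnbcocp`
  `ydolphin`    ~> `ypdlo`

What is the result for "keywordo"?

koewy

Looking at the pairs, the operation is to delete the last 3 characters, then take characters alternately from the front and the back (1st, last, 2nd, 2nd-last, ...).
On "keywordo" that produces "koewy".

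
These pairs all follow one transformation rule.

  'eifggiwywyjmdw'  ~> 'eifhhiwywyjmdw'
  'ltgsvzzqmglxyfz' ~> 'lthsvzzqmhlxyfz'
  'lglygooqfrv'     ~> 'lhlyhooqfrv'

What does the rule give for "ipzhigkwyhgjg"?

ipzhihkwyhhjh

Each output is the input with this applied: replace every "g" with "h".
Applying that to "ipzhigkwyhgjg" gives "ipzhihkwyhhjh".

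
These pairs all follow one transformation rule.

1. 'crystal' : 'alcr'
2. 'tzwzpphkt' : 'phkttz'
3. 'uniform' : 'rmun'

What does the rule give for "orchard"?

rdor

Rule — move the first 2 characters to the end (rotate left by 2), then delete the first 3 characters.
"orchard" → "rdor".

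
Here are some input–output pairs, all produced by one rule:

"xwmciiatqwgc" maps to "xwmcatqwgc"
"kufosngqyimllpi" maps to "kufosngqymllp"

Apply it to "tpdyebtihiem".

tpdyebthem

The rule is to remove every "i".
"tpdyebtihiem" → "tpdyebthem".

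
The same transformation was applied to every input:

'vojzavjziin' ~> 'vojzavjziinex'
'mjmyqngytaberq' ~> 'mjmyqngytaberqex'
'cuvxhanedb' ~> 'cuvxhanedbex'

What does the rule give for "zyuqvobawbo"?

zyuqvobawboex

What's happening: append "ex".
So "zyuqvobawbo" becomes "zyuqvobawboex".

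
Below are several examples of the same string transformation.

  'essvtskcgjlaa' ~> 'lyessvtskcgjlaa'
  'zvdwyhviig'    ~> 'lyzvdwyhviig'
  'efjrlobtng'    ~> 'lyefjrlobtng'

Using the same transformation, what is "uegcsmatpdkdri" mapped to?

lyuegcsmatpdkdri

The transformation: prepend "ly".
"uegcsmatpdkdri" → "lyuegcsmatpdkdri".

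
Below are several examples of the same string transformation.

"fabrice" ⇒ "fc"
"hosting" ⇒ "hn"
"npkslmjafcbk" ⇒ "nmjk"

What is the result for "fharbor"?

In each case the input is transformed by: swap each adjacent pair of characters (1↔2, 3↔4, ...), then keep one character in every 3, starting at position 2 (positions 2nd, 5th, 8th, ...).
On "fharbor": the first step gives "hfraobr", and the second then gives "fo".

fo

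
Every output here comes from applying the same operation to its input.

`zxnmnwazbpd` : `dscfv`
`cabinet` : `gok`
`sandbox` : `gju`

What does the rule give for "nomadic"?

The pattern: keep every other character starting from the second (positions 2nd, 4th, 6th, ...), then shift every letter 6 places forward in the alphabet (wrapping around).
Working it through for "nomadic": intermediate "oai", final "ugo".

ugo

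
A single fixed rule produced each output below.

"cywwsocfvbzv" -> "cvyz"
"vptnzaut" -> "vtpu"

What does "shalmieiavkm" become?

The transformation: take characters alternately from the front and the back (1st, last, 2nd, 2nd-last, ...), then keep only the first 4 characters.
On "shalmieiavkm": the first step gives "smhkavlamiie", and the second then gives "smhk".
(Check on "cywwsocfvbzv": → "cvyzwbwvsfoc" → "cvyz" ✓)

smhk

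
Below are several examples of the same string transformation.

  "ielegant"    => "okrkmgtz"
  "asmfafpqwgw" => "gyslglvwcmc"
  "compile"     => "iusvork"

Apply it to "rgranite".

In each case the input is transformed by: shift every letter 6 places forward in the alphabet (wrapping around).
Doing the same to "rgranite": "xmxgtozk".

xmxgtozk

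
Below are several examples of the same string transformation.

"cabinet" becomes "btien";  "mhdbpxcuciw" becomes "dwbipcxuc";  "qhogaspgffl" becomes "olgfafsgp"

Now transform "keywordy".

The transformation: delete the first 2 characters, then take characters alternately from the front and the back (1st, last, 2nd, 2nd-last, ...).
For "keywordy", step one produces "ywordy"; step two turns that into "yywdor".

yywdor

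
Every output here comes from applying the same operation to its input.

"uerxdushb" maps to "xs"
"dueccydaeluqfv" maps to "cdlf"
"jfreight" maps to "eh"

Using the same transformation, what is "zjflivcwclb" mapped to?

lcl

Rule — delete the first character, then keep one character in every 3, starting at position 3 (positions 3rd, 6th, 9th, ...).
For "zjflivcwclb" the result is "lcl".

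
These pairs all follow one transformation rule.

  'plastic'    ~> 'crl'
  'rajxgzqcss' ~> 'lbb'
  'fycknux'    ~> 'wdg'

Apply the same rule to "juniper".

In each case the input is transformed by: shift every letter 9 places forward in the alphabet (wrapping around), then keep only the last 3 characters.
For "juniper", step one produces "sdwryna"; step two turns that into "yna".

yna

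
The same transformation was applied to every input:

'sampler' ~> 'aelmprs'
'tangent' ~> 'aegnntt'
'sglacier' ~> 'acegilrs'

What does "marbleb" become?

abbelmr

The pattern: sort the characters into alphabetical order.
On "marbleb" that produces "abbelmr".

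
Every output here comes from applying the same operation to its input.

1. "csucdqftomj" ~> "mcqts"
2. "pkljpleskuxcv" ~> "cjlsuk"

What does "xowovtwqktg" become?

Looking at the pairs, the operation is to keep every other character starting from the second (positions 2nd, 4th, 6th, ...), then swap the first and last characters.
Starting from "xowovtwqktg": after the first operation, "ootqt"; after the second, "totqo".

totqo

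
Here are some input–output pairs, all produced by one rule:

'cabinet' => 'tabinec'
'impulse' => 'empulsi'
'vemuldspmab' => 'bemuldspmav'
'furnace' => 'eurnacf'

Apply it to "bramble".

Rule — swap the first and last characters.
For "bramble" the result is "eramblb".

eramblb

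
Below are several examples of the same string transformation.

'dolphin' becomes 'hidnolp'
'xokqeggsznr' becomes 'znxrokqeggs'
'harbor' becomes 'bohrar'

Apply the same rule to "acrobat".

baatcro

Rule — swap the first and last characters, then move the last 3 characters to the front (rotate right by 3).
Working it through for "acrobat": intermediate "tcrobaa", final "baatcro".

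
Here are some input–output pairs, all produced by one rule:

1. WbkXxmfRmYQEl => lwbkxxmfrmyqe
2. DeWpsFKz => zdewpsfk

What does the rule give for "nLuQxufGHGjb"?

The rule is to move the last character to the front, then convert every letter to lowercase.
Working it through for "nLuQxufGHGjb": intermediate "bnLuQxufGHGj", final "bnluqxufghgj".

bnluqxufghgj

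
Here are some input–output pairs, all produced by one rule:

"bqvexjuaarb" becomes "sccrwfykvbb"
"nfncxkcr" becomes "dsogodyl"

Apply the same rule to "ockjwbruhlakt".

What's happening: shift every letter 1 place forward in the alphabet (wrapping around), then move the last 2 characters to the front (rotate right by 2).
Starting from "ockjwbruhlakt": after the first operation, "pdlkxcsvimblu"; after the second, "lupdlkxcsvimb".
(Check on "nfncxkcr": → "ogodylds" → "dsogodyl" ✓)

lupdlkxcsvimb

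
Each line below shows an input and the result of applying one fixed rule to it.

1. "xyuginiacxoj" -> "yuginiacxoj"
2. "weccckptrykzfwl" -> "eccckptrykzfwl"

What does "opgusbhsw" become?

In each case the input is transformed by: delete the first character.
So "opgusbhsw" becomes "pgusbhsw".

pgusbhsw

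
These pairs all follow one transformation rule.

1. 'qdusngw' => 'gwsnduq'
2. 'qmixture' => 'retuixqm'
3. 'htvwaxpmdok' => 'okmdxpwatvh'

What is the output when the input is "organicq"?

The transformation: reverse the string, then swap each adjacent pair of characters (1↔2, 3↔4, ...).
Working it through for "organicq": intermediate "qcinagro", final "cqnigaor".

cqnigaor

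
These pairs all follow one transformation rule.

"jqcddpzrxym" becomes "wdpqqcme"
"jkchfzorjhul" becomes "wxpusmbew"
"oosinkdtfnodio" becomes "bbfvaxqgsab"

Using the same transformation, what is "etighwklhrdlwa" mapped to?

rgvtujxyueq

Rule — shift every letter 13 places forward in the alphabet (wrapping around) — i.e. ROT13, then delete the last 3 characters.
"etighwklhrdlwa" → "rgvtujxyueqyjn" → "rgvtujxyueq".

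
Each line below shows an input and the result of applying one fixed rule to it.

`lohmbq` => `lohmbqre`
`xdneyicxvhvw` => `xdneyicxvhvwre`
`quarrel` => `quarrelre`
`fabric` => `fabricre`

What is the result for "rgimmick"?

The pattern: append "re".
"rgimmick" → "rgimmickre".

rgimmickre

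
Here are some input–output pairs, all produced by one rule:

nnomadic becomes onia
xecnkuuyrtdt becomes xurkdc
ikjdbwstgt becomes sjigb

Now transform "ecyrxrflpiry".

Each output is the input with this applied: keep every other character starting from the first (positions 1st, 3rd, 5th, ...), then sort the characters into reverse alphabetical order.
Starting from "ecyrxrflpiry": after the first operation, "eyxfpr"; after the second, "yxrpfe".

yxrpfe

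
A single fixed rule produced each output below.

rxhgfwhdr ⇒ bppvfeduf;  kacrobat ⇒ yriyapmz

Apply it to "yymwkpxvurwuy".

swwwkuinvtspu

What's happening: move the last 2 characters to the front (rotate right by 2), then shift every letter 2 places backward in the alphabet (wrapping around).
Working it through for "yymwkpxvurwuy": intermediate "uyyymwkpxvurw", final "swwwkuinvtspu".
(Check on "kacrobat": → "atkacrob" → "yriyapmz" ✓)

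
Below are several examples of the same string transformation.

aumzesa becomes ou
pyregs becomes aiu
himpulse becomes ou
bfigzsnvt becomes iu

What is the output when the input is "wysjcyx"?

Looking at the pairs, the operation is to shift every letter 2 places forward in the alphabet (wrapping around), then keep only the vowels.
For "wysjcyx", step one produces "yauleaz"; step two turns that into "auea".
(Check on "himpulse": → "jkorwnug" → "ou" ✓)

auea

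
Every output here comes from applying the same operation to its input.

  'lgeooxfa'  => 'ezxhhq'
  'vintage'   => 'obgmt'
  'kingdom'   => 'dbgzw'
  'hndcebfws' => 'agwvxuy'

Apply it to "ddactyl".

The rule is to delete the last 2 characters, then shift every letter 7 places backward in the alphabet (wrapping around).
Applying that to "ddactyl" gives "wwtvm".

wwtvm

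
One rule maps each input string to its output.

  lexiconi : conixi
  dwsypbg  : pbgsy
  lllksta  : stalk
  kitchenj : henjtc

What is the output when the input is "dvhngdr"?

Rule — delete the first 2 characters, then move the first 2 characters to the end (rotate left by 2).
For "dvhngdr", step one produces "hngdr"; step two turns that into "gdrhn".
(Check on "lexiconi": → "xiconi" → "conixi" ✓)

gdrhn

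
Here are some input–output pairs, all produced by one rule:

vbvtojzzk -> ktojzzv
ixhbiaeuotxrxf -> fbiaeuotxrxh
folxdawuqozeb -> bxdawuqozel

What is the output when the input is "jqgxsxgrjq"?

The pattern: delete the first 2 characters, then swap the first and last characters.
Starting from "jqgxsxgrjq": after the first operation, "gxsxgrjq"; after the second, "qxsxgrjg".

qxsxgrjg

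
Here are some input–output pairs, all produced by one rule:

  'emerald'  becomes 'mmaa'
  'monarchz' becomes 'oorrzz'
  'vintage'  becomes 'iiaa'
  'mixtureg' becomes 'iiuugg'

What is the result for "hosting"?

What's happening: keep one character in every 3, starting at position 2 (positions 2nd, 5th, 8th, ...), then double every character.
On "hosting": the first step gives "oi", and the second then gives "ooii".

ooii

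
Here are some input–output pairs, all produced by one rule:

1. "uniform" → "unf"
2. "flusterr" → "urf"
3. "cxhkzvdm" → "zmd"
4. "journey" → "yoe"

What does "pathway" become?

In each case the input is transformed by: sort the characters into reverse alphabetical order, then keep one character in every 3, starting at position 1 (positions 1st, 4th, 7th, ...).
Working it through for "pathway": intermediate "ywtphaa", final "ypa".

ypa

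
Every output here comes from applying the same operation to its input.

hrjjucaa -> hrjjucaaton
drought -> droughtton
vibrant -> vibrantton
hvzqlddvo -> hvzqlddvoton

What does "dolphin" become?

dolphinton

Each output is the input with this applied: append "ton".
On "dolphin" that produces "dolphinton".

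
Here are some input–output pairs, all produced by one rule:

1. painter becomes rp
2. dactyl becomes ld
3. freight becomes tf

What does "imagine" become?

ei

In each case the input is transformed by: move the last character to the front, then keep only the first 2 characters.
So "imagine" becomes "ei".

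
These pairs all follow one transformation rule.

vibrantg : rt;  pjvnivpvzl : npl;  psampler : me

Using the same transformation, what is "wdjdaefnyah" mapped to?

dfa

Looking at the pairs, the operation is to delete the first character, then keep one character in every 3, starting at position 3 (positions 3rd, 6th, 9th, ...).
For "wdjdaefnyah", step one produces "djdaefnyah"; step two turns that into "dfa".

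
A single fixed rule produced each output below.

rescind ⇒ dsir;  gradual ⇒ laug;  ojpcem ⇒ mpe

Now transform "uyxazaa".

axzu

Rule — swap the first and last characters, then keep every other character starting from the first (positions 1st, 3rd, 5th, ...).
On "uyxazaa" that produces "axzu".
(Check on "ojpcem": → "mjpceo" → "mpe" ✓)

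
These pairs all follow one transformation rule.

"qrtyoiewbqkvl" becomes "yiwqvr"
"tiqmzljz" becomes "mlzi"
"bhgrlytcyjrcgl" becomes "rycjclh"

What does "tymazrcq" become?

The pattern: keep every other character starting from the second (positions 2nd, 4th, 6th, ...), then move the first character to the end.
Applying that to "tymazrcq" gives "arqy".

arqy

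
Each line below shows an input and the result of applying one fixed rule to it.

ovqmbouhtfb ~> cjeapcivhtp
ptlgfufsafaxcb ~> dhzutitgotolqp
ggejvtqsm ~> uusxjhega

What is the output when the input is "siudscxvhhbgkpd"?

gwirgqljvvpuydr

The pattern: shift every letter 12 places backward in the alphabet (wrapping around).
"siudscxvhhbgkpd" → "gwirgqljvvpuydr".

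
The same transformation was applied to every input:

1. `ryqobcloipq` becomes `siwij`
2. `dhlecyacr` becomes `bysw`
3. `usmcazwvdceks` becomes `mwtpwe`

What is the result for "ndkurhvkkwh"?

xobeq

The pattern: shift every letter 6 places backward in the alphabet (wrapping around), then keep every other character starting from the second (positions 2nd, 4th, 6th, ...).
For "ndkurhvkkwh", step one produces "hxeolbpeeqb"; step two turns that into "xobeq".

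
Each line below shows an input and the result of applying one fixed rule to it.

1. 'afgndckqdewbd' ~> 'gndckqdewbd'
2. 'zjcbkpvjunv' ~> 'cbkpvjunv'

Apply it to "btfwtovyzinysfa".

In each case the input is transformed by: delete the first 2 characters.
So "btfwtovyzinysfa" becomes "fwtovyzinysfa".

fwtovyzinysfa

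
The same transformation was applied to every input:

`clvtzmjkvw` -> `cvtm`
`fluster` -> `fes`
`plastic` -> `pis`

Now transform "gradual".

gad

Looking at the pairs, the operation is to take characters alternately from the front and the back (1st, last, 2nd, 2nd-last, ...), then keep one character in every 3, starting at position 1 (positions 1st, 4th, 7th, ...).
So "gradual" becomes "gad".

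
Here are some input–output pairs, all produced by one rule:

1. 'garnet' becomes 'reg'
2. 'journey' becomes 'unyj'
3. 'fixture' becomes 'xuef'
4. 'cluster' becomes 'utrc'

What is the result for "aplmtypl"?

Each output is the input with this applied: keep every other character starting from the first (positions 1st, 3rd, 5th, ...), then move the first character to the end.
Doing the same to "aplmtypl": "ltpa".

ltpa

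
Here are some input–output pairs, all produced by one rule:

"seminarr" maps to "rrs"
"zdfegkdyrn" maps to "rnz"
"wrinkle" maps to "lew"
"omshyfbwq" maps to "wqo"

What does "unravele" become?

Looking at the pairs, the operation is to move the last 2 characters to the front (rotate right by 2), then keep only the first 3 characters.
Doing the same to "unravele": "leu".
(Check on "wrinkle": → "lewrink" → "lew" ✓)

leu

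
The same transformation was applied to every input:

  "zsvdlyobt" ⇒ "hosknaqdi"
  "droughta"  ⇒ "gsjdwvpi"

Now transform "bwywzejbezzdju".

lqlntoqyotsojy

The pattern: swap each adjacent pair of characters (1↔2, 3↔4, ...), then shift every letter 11 places backward in the alphabet (wrapping around).
Starting from "bwywzejbezzdju": after the first operation, "wbwyezbjzedzuj"; after the second, "lqlntoqyotsojy".
(Check on "droughta": → "rduohgat" → "gsjdwvpi" ✓)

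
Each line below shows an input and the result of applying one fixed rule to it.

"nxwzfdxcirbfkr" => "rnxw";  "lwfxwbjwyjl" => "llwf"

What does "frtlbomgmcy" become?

What's happening: move the last character to the front, then keep only the first 4 characters.
For "frtlbomgmcy" the result is "yfrt".

yfrt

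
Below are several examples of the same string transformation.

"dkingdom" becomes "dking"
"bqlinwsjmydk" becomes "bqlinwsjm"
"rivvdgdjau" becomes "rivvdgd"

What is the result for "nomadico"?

nomad

The transformation: delete the last 3 characters.
Applying that to "nomadico" gives "nomad".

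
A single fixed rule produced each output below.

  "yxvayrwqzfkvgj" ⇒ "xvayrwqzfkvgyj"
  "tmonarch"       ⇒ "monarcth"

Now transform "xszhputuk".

The pattern: swap the first and last characters, then move the first character to the end.
On "xszhputuk": the first step gives "kszhputux", and the second then gives "szhputuxk".

szhputuxk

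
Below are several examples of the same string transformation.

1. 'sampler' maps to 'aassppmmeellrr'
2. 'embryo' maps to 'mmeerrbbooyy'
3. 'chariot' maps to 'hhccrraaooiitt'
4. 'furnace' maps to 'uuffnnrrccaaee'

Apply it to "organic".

In each case the input is transformed by: swap each adjacent pair of characters (1↔2, 3↔4, ...), then double every character.
Doing the same to "organic": "rrooaaggiinncc".

rrooaaggiinncc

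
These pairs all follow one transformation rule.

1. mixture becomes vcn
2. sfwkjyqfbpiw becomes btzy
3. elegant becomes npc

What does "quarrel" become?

zau

Rule — keep one character in every 3, starting at position 1 (positions 1st, 4th, 7th, ...), then shift every letter 9 places forward in the alphabet (wrapping around).
On "quarrel": the first step gives "qrl", and the second then gives "zau".
(Check on "mixture": → "mte" → "vcn" ✓)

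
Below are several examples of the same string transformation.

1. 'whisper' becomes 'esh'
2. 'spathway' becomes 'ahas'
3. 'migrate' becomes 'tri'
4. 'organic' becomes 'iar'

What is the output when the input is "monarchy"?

hrnm

The pattern: reverse the string, then keep every other character starting from the second (positions 2nd, 4th, 6th, ...).
For "monarchy", step one produces "yhcranom"; step two turns that into "hrnm".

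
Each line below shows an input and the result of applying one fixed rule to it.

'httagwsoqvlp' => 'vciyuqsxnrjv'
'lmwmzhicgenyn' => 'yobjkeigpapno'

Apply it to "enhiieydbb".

jkkgafddgp

Rule — shift every letter 2 places forward in the alphabet (wrapping around), then move the first 2 characters to the end (rotate left by 2).
Applying that to "enhiieydbb" gives "jkkgafddgp".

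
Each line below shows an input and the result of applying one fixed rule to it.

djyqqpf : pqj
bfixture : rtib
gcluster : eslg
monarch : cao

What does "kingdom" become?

ogi

Rule — reverse the string, then keep every other character starting from the second (positions 2nd, 4th, 6th, ...).
For "kingdom" the result is "ogi".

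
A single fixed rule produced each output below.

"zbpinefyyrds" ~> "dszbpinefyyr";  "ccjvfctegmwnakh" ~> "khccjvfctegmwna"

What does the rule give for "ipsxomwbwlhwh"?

The pattern: move the last 2 characters to the front (rotate right by 2).
For "ipsxomwbwlhwh" the result is "whipsxomwbwlh".

whipsxomwbwlh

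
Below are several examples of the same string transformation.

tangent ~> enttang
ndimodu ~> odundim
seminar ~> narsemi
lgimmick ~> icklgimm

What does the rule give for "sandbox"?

The pattern: move the last 3 characters to the front (rotate right by 3).
On "sandbox" that produces "boxsand".

boxsand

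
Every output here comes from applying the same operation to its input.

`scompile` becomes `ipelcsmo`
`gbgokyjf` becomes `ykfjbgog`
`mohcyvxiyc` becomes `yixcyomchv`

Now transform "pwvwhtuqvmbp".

qumvpbwpwvth

What's happening: swap each adjacent pair of characters (1↔2, 3↔4, ...), then swap the front and back halves of the string.
Applying both steps to "pwvwhtuqvmbp": "wpwvthqumvpb", then "qumvpbwpwvth".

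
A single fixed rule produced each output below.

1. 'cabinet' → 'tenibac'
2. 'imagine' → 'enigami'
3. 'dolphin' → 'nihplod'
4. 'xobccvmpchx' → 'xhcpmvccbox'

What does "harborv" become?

Rule — reverse the string.
For "harborv" the result is "vrobrah".

vrobrah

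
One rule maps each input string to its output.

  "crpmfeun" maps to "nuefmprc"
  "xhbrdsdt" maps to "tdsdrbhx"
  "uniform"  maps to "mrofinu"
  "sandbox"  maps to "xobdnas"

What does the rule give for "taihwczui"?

The transformation: reverse the string.
So "taihwczui" becomes "iuzcwhiat".

iuzcwhiat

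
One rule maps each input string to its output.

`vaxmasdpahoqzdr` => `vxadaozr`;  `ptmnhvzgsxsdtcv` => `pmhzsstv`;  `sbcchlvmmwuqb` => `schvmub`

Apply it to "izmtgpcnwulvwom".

imgcwlwm

In each case the input is transformed by: keep every other character starting from the first (positions 1st, 3rd, 5th, ...).
Doing the same to "izmtgpcnwulvwom": "imgcwlwm".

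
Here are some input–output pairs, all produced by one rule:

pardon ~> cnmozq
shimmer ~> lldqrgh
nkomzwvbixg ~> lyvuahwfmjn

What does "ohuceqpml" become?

bdpolkngt

The transformation: shift every letter 1 place backward in the alphabet (wrapping around), then move the first 3 characters to the end (rotate left by 3).
Applying both steps to "ohuceqpml": "ngtbdpolk", then "bdpolkngt".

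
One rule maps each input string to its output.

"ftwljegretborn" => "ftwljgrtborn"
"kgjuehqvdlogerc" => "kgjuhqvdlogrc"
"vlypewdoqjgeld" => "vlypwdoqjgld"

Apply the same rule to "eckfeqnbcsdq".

ckfqnbcsdq

The rule is to remove every "e".
For "eckfeqnbcsdq" the result is "ckfqnbcsdq".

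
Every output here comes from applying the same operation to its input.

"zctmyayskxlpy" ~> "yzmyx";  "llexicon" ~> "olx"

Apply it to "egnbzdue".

What's happening: keep one character in every 3, starting at position 1 (positions 1st, 4th, 7th, ...), then move the last character to the front.
On "egnbzdue": the first step gives "ebu", and the second then gives "ueb".

ueb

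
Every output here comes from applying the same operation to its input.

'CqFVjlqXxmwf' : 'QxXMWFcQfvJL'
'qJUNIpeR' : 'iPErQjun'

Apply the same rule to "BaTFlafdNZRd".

The pattern: flip the case of every letter, then swap the front and back halves of the string.
Working it through for "BaTFlafdNZRd": intermediate "bAtfLAFDnzrD", final "FDnzrDbAtfLA".
(Check on "CqFVjlqXxmwf": → "cQfvJLQxXMWF" → "QxXMWFcQfvJL" ✓)

FDnzrDbAtfLA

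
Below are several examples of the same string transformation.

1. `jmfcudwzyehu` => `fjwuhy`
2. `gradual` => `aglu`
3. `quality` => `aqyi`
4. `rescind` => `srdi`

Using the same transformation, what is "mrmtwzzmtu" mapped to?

The pattern: keep every other character starting from the first (positions 1st, 3rd, 5th, ...), then swap each adjacent pair of characters (1↔2, 3↔4, ...).
Working it through for "mrmtwzzmtu": intermediate "mmwzt", final "mmzwt".

mmzwt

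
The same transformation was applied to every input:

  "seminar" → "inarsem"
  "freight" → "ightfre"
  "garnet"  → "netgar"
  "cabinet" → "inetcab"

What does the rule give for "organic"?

anicorg

The rule is to move the first 3 characters to the end (rotate left by 3).
On "organic" that produces "anicorg".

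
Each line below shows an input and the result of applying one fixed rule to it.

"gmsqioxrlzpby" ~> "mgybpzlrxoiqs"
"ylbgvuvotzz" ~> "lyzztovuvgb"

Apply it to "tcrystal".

ctlatsyr

The transformation: reverse the string, then move the last 2 characters to the front (rotate right by 2).
Doing the same to "tcrystal": "ctlatsyr".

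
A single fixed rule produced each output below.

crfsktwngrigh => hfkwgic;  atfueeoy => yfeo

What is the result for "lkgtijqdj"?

The rule is to swap the first and last characters, then keep every other character starting from the first (positions 1st, 3rd, 5th, ...).
For "lkgtijqdj", step one produces "jkgtijqdl"; step two turns that into "jgiql".

jgiql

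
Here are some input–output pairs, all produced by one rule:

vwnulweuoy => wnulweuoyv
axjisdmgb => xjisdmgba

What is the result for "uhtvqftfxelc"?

htvqftfxelcu

Each output is the input with this applied: move the first character to the end.
Applying that to "uhtvqftfxelc" gives "htvqftfxelcu".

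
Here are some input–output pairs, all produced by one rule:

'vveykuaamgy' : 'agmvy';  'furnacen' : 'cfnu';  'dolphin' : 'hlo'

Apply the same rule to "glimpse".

The pattern: sort the characters into alphabetical order, then keep every other character starting from the second (positions 2nd, 4th, 6th, ...).
For "glimpse", step one produces "egilmps"; step two turns that into "glp".
(Check on "vveykuaamgy": → "aaegkmuvvyy" → "agmvy" ✓)

glp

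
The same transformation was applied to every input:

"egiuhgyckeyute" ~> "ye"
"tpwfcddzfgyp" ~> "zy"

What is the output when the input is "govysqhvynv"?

Each output is the input with this applied: keep one character in every 3, starting at position 2 (positions 2nd, 5th, 8th, ...), then keep only the last 2 characters.
"govysqhvynv" → "osvv" → "vv".
(Check on "egiuhgyckeyute": → "ghcye" → "ye" ✓)

vv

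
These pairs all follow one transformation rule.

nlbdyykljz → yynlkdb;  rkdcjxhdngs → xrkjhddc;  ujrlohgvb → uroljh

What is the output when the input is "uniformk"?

uonif

The transformation: delete the last 3 characters, then sort the characters into reverse alphabetical order.
Starting from "uniformk": after the first operation, "unifo"; after the second, "uonif".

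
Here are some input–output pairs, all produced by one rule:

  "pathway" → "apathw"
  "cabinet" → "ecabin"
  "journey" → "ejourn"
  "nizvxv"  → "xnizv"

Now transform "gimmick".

cgimmi

In each case the input is transformed by: delete the last character, then move the last character to the front.
Working it through for "gimmick": intermediate "gimmic", final "cgimmi".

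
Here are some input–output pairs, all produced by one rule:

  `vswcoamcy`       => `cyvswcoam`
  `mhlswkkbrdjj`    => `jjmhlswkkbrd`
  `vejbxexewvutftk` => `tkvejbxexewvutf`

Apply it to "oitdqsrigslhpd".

pdoitdqsrigslh

Looking at the pairs, the operation is to move the last 2 characters to the front (rotate right by 2).
Doing the same to "oitdqsrigslhpd": "pdoitdqsrigslh".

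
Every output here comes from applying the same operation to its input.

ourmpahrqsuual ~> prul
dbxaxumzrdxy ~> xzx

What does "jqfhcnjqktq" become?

The pattern: delete the first 3 characters, then keep one character in every 3, starting at position 2 (positions 2nd, 5th, 8th, ...).
"jqfhcnjqktq" → "hcnjqktq" → "cqq".

cqq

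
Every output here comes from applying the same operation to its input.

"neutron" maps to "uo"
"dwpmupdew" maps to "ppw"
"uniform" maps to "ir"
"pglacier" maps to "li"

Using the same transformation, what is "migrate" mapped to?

Looking at the pairs, the operation is to keep one character in every 3, starting at position 3 (positions 3rd, 6th, 9th, ...).
"migrate" → "gt".

gt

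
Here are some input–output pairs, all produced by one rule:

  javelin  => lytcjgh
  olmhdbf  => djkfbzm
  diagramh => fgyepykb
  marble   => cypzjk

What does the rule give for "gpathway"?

wnyrfuye

Looking at the pairs, the operation is to shift every letter 2 places backward in the alphabet (wrapping around), then swap the first and last characters.
"gpathway" → "wnyrfuye".
(Check on "diagramh": → "bgyepykf" → "fgyepykb" ✓)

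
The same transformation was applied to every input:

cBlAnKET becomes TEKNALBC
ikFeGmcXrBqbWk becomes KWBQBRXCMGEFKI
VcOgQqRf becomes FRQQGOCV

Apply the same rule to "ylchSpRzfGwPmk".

KMPWGFZRPSHCLY

The transformation: reverse the string, then convert every letter to uppercase.
Starting from "ylchSpRzfGwPmk": after the first operation, "kmPwGfzRpShcly"; after the second, "KMPWGFZRPSHCLY".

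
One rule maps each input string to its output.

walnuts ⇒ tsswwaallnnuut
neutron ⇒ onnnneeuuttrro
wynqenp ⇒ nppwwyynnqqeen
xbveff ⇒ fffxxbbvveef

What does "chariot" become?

The transformation: double every character, then move the last 3 characters to the front (rotate right by 3).
Starting from "chariot": after the first operation, "cchhaarriioott"; after the second, "ottcchhaarriio".

ottcchhaarriio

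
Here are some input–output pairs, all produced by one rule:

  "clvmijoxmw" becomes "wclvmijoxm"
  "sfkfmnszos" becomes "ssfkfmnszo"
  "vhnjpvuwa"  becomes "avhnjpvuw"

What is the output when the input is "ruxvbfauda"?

Looking at the pairs, the operation is to move the last character to the front.
"ruxvbfauda" → "aruxvbfaud".

aruxvbfaud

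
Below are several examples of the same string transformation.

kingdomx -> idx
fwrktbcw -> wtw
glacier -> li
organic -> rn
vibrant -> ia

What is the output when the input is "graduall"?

rul

Looking at the pairs, the operation is to keep one character in every 3, starting at position 2 (positions 2nd, 5th, 8th, ...).
So "graduall" becomes "rul".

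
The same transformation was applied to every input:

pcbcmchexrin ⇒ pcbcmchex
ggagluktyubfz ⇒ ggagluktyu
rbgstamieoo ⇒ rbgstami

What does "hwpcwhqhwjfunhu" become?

hwpcwhqhwjfu

What's happening: delete the last 3 characters.
Doing the same to "hwpcwhqhwjfunhu": "hwpcwhqhwjfu".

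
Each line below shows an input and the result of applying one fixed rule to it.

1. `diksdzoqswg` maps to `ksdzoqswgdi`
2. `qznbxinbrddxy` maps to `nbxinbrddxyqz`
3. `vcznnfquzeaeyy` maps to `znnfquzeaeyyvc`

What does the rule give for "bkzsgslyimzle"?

Each output is the input with this applied: move the first 2 characters to the end (rotate left by 2).
Doing the same to "bkzsgslyimzle": "zsgslyimzlebk".

zsgslyimzlebk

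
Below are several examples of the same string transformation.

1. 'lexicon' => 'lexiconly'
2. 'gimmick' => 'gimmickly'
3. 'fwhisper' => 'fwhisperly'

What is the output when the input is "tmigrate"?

tmigrately

Rule — append "ly".
Doing the same to "tmigrate": "tmigrately".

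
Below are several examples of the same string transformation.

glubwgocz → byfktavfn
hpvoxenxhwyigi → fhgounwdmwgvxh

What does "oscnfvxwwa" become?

In each case the input is transformed by: move the last 2 characters to the front (rotate right by 2), then shift every letter 1 place backward in the alphabet (wrapping around).
For "oscnfvxwwa" the result is "vznrbmeuwv".

vznrbmeuwv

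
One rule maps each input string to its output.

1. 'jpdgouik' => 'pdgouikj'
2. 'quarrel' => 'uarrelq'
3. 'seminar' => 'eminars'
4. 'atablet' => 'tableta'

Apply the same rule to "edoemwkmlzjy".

doemwkmlzjye

The rule is to move the first character to the end.
On "edoemwkmlzjy" that produces "doemwkmlzjye".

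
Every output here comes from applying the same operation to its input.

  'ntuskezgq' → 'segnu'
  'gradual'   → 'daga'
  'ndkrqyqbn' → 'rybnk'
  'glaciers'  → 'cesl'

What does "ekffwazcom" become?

facmk

The pattern: move the first 3 characters to the end (rotate left by 3), then keep every other character starting from the first (positions 1st, 3rd, 5th, ...).
"ekffwazcom" → "fwazcomekf" → "facmk".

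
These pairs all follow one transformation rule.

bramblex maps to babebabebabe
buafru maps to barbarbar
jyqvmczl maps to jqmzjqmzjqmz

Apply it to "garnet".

gregregre

Looking at the pairs, the operation is to keep every other character starting from the first (positions 1st, 3rd, 5th, ...), then write the whole string 3 times in a row.
Working it through for "garnet": intermediate "gre", final "gregregre".
(Check on "bramblex": → "babe" → "babebabebabe" ✓)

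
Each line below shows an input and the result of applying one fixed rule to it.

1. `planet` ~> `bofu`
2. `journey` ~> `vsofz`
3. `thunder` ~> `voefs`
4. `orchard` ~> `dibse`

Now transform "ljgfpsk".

The transformation: delete the first 2 characters, then shift every letter 1 place forward in the alphabet (wrapping around).
Starting from "ljgfpsk": after the first operation, "gfpsk"; after the second, "hgqtl".

hgqtl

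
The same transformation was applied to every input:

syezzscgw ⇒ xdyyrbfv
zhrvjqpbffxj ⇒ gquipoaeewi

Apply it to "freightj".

qdhfgsi

The transformation: shift every letter 1 place backward in the alphabet (wrapping around), then delete the first character.
Applying both steps to "freightj": "eqdhfgsi", then "qdhfgsi".
(Check on "syezzscgw": → "rxdyyrbfv" → "xdyyrbfv" ✓)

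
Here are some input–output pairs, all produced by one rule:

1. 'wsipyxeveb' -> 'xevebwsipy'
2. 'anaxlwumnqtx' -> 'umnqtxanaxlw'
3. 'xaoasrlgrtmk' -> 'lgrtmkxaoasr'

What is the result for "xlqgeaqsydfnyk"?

sydfnykxlqgeaq

The pattern: swap the front and back halves of the string.
Doing the same to "xlqgeaqsydfnyk": "sydfnykxlqgeaq".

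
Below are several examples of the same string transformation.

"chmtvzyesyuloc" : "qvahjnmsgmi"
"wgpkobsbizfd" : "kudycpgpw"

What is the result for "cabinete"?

qopwb

The pattern: delete the last 3 characters, then shift every letter 12 places backward in the alphabet (wrapping around).
Working it through for "cabinete": intermediate "cabin", final "qopwb".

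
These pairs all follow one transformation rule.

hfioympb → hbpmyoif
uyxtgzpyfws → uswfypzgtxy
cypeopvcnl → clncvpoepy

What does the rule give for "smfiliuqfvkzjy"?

Each output is the input with this applied: reverse the string, then move the last character to the front.
Starting from "smfiliuqfvkzjy": after the first operation, "yjzkvfquilifms"; after the second, "syjzkvfquilifm".

syjzkvfquilifm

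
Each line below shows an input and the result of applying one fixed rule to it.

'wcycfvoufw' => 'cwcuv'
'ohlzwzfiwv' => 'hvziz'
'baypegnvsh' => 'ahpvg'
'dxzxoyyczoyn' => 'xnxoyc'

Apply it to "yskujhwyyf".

The rule is to keep every other character starting from the second (positions 2nd, 4th, 6th, ...), then take characters alternately from the front and the back (1st, last, 2nd, 2nd-last, ...).
For "yskujhwyyf", step one produces "suhyf"; step two turns that into "sfuyh".

sfuyh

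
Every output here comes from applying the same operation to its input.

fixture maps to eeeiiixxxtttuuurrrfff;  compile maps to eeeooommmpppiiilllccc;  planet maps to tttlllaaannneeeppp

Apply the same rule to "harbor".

rrraaarrrbbbooohhh

The rule is to swap the first and last characters, then repeat every character 3 times.
Applying both steps to "harbor": "rarboh", then "rrraaarrrbbbooohhh".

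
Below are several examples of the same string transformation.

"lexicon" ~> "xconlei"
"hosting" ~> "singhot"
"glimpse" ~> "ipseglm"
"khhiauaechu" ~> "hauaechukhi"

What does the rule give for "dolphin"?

lhindop

The transformation: move the first 3 characters to the end (rotate left by 3), then swap the first and last characters.
Starting from "dolphin": after the first operation, "phindol"; after the second, "lhindop".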